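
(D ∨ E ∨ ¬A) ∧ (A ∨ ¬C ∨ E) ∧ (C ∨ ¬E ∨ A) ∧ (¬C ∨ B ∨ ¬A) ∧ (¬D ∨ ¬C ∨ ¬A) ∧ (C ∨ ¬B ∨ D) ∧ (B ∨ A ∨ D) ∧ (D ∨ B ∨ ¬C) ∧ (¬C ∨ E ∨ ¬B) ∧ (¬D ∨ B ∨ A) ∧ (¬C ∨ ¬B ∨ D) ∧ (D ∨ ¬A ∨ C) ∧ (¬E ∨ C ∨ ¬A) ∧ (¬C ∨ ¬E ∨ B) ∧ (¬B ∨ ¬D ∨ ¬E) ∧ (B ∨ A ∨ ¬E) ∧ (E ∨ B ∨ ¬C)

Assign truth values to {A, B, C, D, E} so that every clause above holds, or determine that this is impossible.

A: False; B: True; C: False; D: True; E: False

Branch on D: set D = True.
Branch on C: set C = False.
Branch on E: set E = False.
Branch on B: set B = True.
Every clause is now satisfied; A is unconstrained.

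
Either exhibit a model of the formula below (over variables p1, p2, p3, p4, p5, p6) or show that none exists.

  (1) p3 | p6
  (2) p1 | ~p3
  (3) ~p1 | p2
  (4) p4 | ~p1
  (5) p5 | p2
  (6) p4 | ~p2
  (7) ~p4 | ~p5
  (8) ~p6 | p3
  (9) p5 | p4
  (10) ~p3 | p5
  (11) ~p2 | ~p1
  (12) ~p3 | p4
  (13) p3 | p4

UNSATISFIABLE

Try p3 = 1.
Unit clause (p1) forces p1 = 1.
Unit clause (p2) forces p2 = 1.
That conflicts with the unit clause (~p2).
So p3 must be the other value — set p3 = 0.
Unit clause (p6) forces p6 = 1.
That conflicts with the unit clause (~p6).
Either choice for p3 ends in contradiction.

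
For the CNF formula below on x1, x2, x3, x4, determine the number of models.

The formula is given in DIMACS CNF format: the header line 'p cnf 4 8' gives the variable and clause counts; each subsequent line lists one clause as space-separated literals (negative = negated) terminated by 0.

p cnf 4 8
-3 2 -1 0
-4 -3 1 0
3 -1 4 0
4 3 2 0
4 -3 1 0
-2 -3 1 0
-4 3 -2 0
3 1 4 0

4

There are 2^4 = 16 truth assignments over (x1, x2, x3, x4).
Split on x4. With x4 = True, the clauses containing x4 are satisfied and ¬x4 drops from the rest; 3 of the 2^3 = 8 assignments to the other variables satisfy what remains.
With x4 = False, by the same count on the reduced clause set, 1 assignment works.
(One model: x1=F, x2=F, x3=F, x4=T.)
Total: 3 + 1 = 4.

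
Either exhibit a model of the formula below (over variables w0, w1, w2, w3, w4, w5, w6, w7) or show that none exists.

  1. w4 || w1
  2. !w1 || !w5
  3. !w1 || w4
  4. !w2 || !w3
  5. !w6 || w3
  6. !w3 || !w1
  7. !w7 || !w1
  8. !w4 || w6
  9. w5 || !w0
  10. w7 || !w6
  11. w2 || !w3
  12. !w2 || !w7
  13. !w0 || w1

UNSATISFIABLE

Suppose w4 = true.
From the singleton clause (w6), w6 = true.
From the singleton clause (w3), w3 = true.
From the singleton clause (!w2), w2 = false.
But (w2) is also a unit clause — contradiction.
That branch fails; take w4 = false instead.
From the singleton clause (w1), w1 = true.
But (!w1) is also a unit clause — contradiction.
Either choice for w4 ends in contradiction.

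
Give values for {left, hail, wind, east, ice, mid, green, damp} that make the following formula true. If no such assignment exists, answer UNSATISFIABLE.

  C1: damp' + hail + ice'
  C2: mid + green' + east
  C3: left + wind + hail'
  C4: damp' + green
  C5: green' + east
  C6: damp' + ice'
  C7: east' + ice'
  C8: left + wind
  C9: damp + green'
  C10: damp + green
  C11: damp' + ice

Suppose damp = 0.
The clause (green') is unit, so green = 0.
But (green) is also a unit clause — contradiction.
So damp must be the other value — set damp = 1.
The clause (green) is unit, so green = 1.
The clause (east) is unit, so east = 1.
The clause (ice') is unit, so ice = 0.
But (ice) is also a unit clause — contradiction.
Neither damp = 1 nor damp = 0 works.

UNSATISFIABLE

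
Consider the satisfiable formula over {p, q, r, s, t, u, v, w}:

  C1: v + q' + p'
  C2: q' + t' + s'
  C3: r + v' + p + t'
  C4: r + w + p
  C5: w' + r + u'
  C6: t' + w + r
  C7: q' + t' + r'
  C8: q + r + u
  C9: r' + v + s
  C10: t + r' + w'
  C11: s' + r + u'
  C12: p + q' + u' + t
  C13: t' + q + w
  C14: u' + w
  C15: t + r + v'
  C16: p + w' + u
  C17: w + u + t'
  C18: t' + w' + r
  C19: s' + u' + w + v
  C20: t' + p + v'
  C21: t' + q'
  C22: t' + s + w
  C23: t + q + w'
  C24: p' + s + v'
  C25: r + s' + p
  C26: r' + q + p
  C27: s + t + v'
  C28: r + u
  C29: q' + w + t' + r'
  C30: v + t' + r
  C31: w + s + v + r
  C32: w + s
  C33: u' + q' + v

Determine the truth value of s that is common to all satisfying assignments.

Suppose s = 0.
Unit clause (w) forces w = 1.
Try r = 1.
Unit clause (v) forces v = 1.
Unit clause (t) forces t = 1.
Unit clause (q') forces q = 0.
Unit clause (p) forces p = 1.
That conflicts with the unit clause (p').
Undo r and try r = 0.
Unit clause (u') forces u = 0.
That conflicts with the unit clause (u).
Both values of r lead to a conflict.
So every satisfying assignment has s = True.

True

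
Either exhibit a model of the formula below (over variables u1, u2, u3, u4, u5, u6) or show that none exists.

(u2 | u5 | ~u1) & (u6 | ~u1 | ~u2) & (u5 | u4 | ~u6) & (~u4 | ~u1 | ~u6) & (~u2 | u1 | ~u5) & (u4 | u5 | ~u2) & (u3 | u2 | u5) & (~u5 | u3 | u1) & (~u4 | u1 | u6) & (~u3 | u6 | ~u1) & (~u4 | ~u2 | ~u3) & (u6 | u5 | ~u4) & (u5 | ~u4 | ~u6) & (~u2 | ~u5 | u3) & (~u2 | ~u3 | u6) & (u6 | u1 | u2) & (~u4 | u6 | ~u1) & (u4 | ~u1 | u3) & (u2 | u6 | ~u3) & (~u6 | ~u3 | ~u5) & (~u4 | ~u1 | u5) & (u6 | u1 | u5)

Try u2 = 1.
Try u6 = 1.
Try u5 = 1.
From the singleton clause (u1), u1 = 1.
From the singleton clause (~u4), u4 = 0.
From the singleton clause (u3), u3 = 1.
Now (~u3) is unsatisfied and unit — conflict.
So u5 must be the other value — set u5 = 0.
From the singleton clause (u4), u4 = 1.
Now (~u4) is unsatisfied and unit — conflict.
Neither u5 = 1 nor u5 = 0 works.
So u6 must be the other value — set u6 = 0.
From the singleton clause (~u1), u1 = 0.
From the singleton clause (~u5), u5 = 0.
Now (u5) is unsatisfied and unit — conflict.
Neither u6 = 1 nor u6 = 0 works.
So u2 must be the other value — set u2 = 0.
Try u5 = 1.
Try u3 = 1.
From the singleton clause (u6), u6 = 1.
Now (~u6) is unsatisfied and unit — conflict.
So u3 must be the other value — set u3 = 0.
From the singleton clause (u1), u1 = 1.
From the singleton clause (u4), u4 = 1.
From the singleton clause (~u6), u6 = 0.
Now (u6) is unsatisfied and unit — conflict.
Neither u3 = 1 nor u3 = 0 works.
So u5 must be the other value — set u5 = 0.
From the singleton clause (~u1), u1 = 0.
From the singleton clause (u3), u3 = 1.
From the singleton clause (u6), u6 = 1.
From the singleton clause (u4), u4 = 1.
Now (~u4) is unsatisfied and unit — conflict.
Neither u5 = 1 nor u5 = 0 works.
Neither u2 = 1 nor u2 = 0 works.

UNSATISFIABLE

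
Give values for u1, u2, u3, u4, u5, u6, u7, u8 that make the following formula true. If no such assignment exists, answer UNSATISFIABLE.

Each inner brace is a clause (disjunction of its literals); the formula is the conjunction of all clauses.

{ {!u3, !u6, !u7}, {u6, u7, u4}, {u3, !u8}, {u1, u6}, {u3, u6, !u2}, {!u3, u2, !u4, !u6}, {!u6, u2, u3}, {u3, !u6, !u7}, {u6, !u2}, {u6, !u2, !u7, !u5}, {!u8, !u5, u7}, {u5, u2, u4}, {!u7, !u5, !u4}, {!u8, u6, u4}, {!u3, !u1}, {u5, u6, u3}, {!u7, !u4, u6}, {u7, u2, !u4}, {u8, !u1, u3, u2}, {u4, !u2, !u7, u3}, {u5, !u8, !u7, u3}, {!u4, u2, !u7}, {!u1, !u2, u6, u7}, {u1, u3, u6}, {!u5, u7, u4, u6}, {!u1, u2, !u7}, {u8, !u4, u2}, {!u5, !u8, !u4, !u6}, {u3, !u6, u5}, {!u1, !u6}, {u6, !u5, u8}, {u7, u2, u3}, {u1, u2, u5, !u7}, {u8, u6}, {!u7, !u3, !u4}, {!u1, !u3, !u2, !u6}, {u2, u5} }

Branch on u3: set u3 = true.
The clause (!u1) is unit, so u1 = false.
The clause (u6) is unit, so u6 = true.
The clause (!u7) is unit, so u7 = false.
Branch on u2: set u2 = true.
Branch on u8: set u8 = true.
The clause (!u5) is unit, so u5 = false.
All clauses hold; u4 can take either value.

u1: false,  u2: true,  u3: true,  u4: false,  u5: false,  u6: true,  u7: false,  u8: true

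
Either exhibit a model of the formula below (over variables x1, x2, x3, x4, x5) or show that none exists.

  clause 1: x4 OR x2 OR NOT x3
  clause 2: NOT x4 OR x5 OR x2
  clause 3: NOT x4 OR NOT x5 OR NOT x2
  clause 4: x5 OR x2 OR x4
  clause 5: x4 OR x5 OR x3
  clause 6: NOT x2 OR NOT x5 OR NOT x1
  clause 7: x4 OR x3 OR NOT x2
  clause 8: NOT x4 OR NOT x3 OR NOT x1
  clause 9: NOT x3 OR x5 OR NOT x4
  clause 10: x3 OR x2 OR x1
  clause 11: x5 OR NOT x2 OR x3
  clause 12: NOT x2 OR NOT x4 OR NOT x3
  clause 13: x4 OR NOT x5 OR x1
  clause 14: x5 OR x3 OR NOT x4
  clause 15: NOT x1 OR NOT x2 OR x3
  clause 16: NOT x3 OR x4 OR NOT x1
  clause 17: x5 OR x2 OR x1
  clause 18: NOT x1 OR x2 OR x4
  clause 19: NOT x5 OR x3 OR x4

x1: false, x2: true, x3: true, x4: false, x5: false

Case x4 = false:
Case x2 = true:
The clause (x3) is unit, so x3 = true.
The clause (NOT x1) is unit, so x1 = false.
The clause (NOT x5) is unit, so x5 = false.
Every clause now holds.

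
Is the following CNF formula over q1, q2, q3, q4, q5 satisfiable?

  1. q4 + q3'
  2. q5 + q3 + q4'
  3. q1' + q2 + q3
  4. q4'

Yes, satisfiable

The clause (q4') is unit, so q4 = 0.
The clause (q3') is unit, so q3 = 0.
Branch on q1: set q1 = 1.
The clause (q2) is unit, so q2 = 1.
No clause remains; q5 is free.
A satisfying assignment: q1=1; q2=1; q3=0; q4=0; q5=1.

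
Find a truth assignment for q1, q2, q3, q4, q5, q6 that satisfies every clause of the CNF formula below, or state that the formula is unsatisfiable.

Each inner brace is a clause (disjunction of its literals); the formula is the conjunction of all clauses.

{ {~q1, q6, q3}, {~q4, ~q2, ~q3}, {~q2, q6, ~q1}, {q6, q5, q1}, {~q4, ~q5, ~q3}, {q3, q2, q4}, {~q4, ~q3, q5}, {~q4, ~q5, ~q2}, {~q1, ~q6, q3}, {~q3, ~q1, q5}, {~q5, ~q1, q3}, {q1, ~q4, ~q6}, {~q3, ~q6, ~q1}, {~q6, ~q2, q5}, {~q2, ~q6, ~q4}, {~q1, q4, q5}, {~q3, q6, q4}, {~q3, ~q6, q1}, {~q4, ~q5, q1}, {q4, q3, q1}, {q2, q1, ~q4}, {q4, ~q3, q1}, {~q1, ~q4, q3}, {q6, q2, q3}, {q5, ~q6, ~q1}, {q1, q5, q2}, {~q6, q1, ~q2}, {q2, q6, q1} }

UNSATISFIABLE

Try q1 = 0.
Try q6 = 1.
Unit clause (~q4) forces q4 = 0.
Unit clause (~q3) forces q3 = 0.
That conflicts with the unit clause (q3).
Undo q6 and try q6 = 0.
Unit clause (q5) forces q5 = 1.
Unit clause (~q4) forces q4 = 0.
Unit clause (~q3) forces q3 = 0.
That conflicts with the unit clause (q3).
Both values of q6 lead to a conflict.
Undo q1 and try q1 = 1.
Try q6 = 1.
Unit clause (q3) forces q3 = 1.
That conflicts with the unit clause (~q3).
Undo q6 and try q6 = 0.
Unit clause (q3) forces q3 = 1.
Unit clause (~q2) forces q2 = 0.
Unit clause (q5) forces q5 = 1.
Unit clause (~q4) forces q4 = 0.
That conflicts with the unit clause (q4).
Both values of q6 lead to a conflict.
Both values of q1 lead to a conflict.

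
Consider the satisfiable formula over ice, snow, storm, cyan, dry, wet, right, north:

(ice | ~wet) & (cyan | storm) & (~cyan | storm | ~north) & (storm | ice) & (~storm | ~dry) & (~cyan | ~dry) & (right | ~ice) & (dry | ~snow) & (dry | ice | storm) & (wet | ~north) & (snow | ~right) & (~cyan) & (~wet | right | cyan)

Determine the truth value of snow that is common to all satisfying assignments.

Suppose snow = 1.
Unit clause (dry) forces dry = 1.
Unit clause (~storm) forces storm = 0.
Unit clause (cyan) forces cyan = 1.
That conflicts with the unit clause (~cyan).
So every satisfying assignment has snow = False.

False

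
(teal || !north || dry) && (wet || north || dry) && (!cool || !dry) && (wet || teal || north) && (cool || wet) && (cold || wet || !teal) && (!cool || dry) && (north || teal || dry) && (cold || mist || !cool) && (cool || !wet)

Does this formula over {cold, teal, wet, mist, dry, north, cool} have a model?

Branch on cool: set cool = false.
The clause (wet) is unit, so wet = true.
But (!wet) is also a unit clause — contradiction.
So cool must be the other value — set cool = true.
The clause (!dry) is unit, so dry = false.
But (dry) is also a unit clause — contradiction.
Both values of cool lead to a conflict.
No assignment satisfies every clause.

No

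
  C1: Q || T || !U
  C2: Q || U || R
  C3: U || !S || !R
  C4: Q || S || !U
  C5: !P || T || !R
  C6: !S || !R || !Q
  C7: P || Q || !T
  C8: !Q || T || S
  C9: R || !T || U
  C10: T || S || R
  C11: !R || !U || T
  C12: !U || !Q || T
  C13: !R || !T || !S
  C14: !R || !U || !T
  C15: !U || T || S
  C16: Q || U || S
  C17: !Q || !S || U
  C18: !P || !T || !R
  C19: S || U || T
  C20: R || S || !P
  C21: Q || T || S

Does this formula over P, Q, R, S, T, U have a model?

Yes, satisfiable

Branch on Q: set Q = true.
Branch on S: set S = false.
Unit clause (T) forces T = true.
Branch on R: set R = true.
Unit clause (!U) forces U = false.
Unit clause (!P) forces P = false.
This assignment satisfies each clause.
A satisfying assignment: P=false,  Q=true,  R=true,  S=false,  T=true,  U=false.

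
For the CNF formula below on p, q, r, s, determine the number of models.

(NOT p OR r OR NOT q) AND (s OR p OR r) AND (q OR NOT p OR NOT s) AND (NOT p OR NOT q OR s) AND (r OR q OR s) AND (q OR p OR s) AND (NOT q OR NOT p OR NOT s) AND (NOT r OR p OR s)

5

There are 2^4 = 16 truth assignments over (p, q, r, s).
Check each against the 8 clauses (columns in the order p, q, r, s):
  F F F F  ✗ fails (s OR p OR r)
  F F F T  ✓ satisfies all
  F F T F  ✗ fails (q OR p OR s)
  F F T T  ✓ satisfies all
  F T F F  ✗ fails (s OR p OR r)
  F T F T  ✓ satisfies all
  F T T F  ✗ fails (NOT r OR p OR s)
  F T T T  ✓ satisfies all
  T F F F  ✗ fails (r OR q OR s)
  T F F T  ✗ fails (q OR NOT p OR NOT s)
  T F T F  ✓ satisfies all
  T F T T  ✗ fails (q OR NOT p OR NOT s)
  T T F F  ✗ fails (NOT p OR r OR NOT q)
  T T F T  ✗ fails (NOT p OR r OR NOT q)
  T T T F  ✗ fails (NOT p OR NOT q OR s)
  T T T T  ✗ fails (NOT q OR NOT p OR NOT s)
5 of the 16 rows are models.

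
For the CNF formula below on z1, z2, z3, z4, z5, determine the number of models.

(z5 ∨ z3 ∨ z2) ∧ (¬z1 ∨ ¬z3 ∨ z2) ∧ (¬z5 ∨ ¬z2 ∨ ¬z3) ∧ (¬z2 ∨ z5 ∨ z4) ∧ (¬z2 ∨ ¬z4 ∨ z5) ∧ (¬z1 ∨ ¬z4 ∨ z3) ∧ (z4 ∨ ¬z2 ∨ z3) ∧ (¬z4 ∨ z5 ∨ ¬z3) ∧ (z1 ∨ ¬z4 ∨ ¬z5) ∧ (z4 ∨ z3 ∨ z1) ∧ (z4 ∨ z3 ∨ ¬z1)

There are 2^5 = 32 truth assignments over (z1, z2, z3, z4, z5).
Split on z5. With z5 = True, the clauses containing z5 are satisfied and ¬z5 drops from the rest; 1 of the 2^4 = 16 assignments to the other variables satisfy what remains.
With z5 = False, by the same count on the reduced clause set, 1 assignment works.
Total: 1 + 1 = 2.

2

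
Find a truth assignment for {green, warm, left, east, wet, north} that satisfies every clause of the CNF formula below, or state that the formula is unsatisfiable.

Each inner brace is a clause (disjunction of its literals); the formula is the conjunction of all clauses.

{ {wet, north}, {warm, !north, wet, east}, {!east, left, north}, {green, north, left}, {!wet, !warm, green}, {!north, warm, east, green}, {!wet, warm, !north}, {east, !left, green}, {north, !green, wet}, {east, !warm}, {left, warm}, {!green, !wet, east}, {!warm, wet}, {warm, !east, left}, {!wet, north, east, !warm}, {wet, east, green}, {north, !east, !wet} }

green: true, warm: true, left: true, east: true, wet: true, north: true

Try wet = true.
Try warm = true.
From the singleton clause (green), green = true.
From the singleton clause (east), east = true.
From the singleton clause (north), north = true.
No clause remains; left is free.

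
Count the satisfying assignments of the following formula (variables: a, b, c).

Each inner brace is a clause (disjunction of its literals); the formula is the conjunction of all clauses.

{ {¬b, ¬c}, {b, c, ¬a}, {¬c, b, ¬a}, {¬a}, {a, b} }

There are 2^3 = 8 truth assignments over (a, b, c).
Check each against the 5 clauses (columns in the order a, b, c):
  F F F  ✗ fails (a ∨ b)
  F F T  ✗ fails (a ∨ b)
  F T F  ✓ satisfies all
  F T T  ✗ fails (¬b ∨ ¬c)
  T F F  ✗ fails (b ∨ c ∨ ¬a)
  T F T  ✗ fails (¬c ∨ b ∨ ¬a)
  T T F  ✗ fails (¬a)
  T T T  ✗ fails (¬b ∨ ¬c)
1 of the 8 rows is a model.

1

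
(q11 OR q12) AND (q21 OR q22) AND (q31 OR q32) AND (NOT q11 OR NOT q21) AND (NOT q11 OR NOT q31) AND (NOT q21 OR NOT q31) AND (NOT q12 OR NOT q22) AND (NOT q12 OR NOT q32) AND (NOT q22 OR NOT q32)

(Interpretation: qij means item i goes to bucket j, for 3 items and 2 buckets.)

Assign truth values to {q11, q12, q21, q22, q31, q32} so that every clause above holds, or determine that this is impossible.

UNSATISFIABLE

Suppose q11 = true.
Unit clause (NOT q21) forces q21 = false.
Unit clause (q22) forces q22 = true.
Unit clause (NOT q31) forces q31 = false.
Unit clause (q32) forces q32 = true.
But (NOT q32) is also a unit clause — contradiction.
So q11 must be the other value — set q11 = false.
Unit clause (q12) forces q12 = true.
Unit clause (NOT q22) forces q22 = false.
Unit clause (q21) forces q21 = true.
Unit clause (NOT q31) forces q31 = false.
Unit clause (q32) forces q32 = true.
But (NOT q32) is also a unit clause — contradiction.
Both values of q11 lead to a conflict.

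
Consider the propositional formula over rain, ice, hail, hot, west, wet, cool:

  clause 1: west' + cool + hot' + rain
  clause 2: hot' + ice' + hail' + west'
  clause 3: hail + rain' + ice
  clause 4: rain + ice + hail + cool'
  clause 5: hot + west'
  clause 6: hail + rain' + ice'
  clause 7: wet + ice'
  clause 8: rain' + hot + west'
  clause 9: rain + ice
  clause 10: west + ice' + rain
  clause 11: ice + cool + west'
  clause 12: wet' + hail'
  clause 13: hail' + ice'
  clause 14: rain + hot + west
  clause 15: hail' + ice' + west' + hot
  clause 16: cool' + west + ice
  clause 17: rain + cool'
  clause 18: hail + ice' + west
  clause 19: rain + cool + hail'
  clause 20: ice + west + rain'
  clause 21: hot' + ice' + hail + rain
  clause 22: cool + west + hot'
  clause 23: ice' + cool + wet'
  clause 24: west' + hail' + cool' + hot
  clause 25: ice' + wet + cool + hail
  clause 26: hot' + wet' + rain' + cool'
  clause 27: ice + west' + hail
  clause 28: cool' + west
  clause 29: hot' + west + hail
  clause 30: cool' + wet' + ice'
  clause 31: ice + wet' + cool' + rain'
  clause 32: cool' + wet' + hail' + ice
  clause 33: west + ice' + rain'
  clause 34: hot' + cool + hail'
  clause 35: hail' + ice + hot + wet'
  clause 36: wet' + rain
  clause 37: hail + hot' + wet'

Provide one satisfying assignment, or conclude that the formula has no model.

Suppose hot = 1.
Suppose wet = 0.
(ice') alone gives ice = 0.
(rain) alone gives rain = 1.
(hail) alone gives hail = 1.
(west) alone gives west = 1.
(cool) alone gives cool = 1.
All clauses are satisfied.

rain ↦ 1,  ice ↦ 0,  hail ↦ 1,  hot ↦ 1,  west ↦ 1,  wet ↦ 0,  cool ↦ 1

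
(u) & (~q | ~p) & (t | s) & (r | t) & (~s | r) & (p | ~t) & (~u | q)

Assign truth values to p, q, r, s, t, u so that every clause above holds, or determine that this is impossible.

The clause (u) is unit, so u = 1.
The clause (q) is unit, so q = 1.
The clause (~p) is unit, so p = 0.
The clause (~t) is unit, so t = 0.
The clause (s) is unit, so s = 1.
The clause (r) is unit, so r = 1.
All clauses are satisfied.

p: 0,  q: 1,  r: 1,  s: 1,  t: 0,  u: 1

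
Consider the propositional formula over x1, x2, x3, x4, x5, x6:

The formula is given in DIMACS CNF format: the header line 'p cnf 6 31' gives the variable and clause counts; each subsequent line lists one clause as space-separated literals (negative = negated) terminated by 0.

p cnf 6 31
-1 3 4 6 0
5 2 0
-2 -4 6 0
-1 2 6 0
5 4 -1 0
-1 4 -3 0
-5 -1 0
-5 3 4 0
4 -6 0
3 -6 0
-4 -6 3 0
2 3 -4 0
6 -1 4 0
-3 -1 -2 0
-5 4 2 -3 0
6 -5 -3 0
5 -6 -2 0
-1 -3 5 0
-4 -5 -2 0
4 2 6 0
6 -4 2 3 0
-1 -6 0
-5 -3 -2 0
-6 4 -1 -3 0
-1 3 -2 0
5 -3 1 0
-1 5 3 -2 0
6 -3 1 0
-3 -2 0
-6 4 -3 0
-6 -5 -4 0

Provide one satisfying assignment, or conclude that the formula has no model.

Case x5 = False:
Unit clause (x2) forces x2 = True.
Unit clause (¬x6) forces x6 = False.
Unit clause (¬x4) forces x4 = False.
Unit clause (¬x1) forces x1 = False.
Unit clause (¬x3) forces x3 = False.
This assignment satisfies each clause.

x1: False,  x2: True,  x3: False,  x4: False,  x5: False,  x6: False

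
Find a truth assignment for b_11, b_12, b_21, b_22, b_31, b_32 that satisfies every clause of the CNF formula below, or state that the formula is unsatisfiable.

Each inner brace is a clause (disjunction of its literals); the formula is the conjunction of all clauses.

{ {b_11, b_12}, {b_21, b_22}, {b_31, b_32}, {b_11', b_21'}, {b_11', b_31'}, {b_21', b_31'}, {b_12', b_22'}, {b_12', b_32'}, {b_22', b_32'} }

UNSATISFIABLE

Try b_11 = 1.
From the singleton clause (b_21'), b_21 = 0.
From the singleton clause (b_22), b_22 = 1.
From the singleton clause (b_31'), b_31 = 0.
From the singleton clause (b_32), b_32 = 1.
That conflicts with the unit clause (b_32').
Backtrack on b_11: now try b_11 = 0.
From the singleton clause (b_12), b_12 = 1.
From the singleton clause (b_22'), b_22 = 0.
From the singleton clause (b_21), b_21 = 1.
From the singleton clause (b_31'), b_31 = 0.
From the singleton clause (b_32), b_32 = 1.
That conflicts with the unit clause (b_32').
Either choice for b_11 ends in contradiction.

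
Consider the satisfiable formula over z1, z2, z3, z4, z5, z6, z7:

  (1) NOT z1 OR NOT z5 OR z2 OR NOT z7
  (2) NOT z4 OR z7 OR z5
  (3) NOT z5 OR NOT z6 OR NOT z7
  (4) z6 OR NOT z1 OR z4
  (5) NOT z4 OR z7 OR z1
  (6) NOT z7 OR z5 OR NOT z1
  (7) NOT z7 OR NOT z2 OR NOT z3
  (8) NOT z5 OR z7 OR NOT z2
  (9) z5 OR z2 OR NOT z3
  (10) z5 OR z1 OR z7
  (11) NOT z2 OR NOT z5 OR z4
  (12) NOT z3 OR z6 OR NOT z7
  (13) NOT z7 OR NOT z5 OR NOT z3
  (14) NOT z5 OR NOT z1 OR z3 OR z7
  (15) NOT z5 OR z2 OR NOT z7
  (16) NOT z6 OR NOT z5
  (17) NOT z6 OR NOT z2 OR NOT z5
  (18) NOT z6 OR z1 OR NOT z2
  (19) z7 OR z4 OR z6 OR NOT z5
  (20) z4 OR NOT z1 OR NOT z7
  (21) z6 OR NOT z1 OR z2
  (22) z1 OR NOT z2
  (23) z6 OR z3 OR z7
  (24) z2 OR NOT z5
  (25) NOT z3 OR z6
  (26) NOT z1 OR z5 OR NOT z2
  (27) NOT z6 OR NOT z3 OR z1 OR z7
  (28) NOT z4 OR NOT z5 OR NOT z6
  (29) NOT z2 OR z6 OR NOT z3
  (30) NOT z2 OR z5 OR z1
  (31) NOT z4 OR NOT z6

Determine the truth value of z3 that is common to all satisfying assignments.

False

Suppose z3 = true.
Unit clause (z6) forces z6 = true.
Unit clause (NOT z5) forces z5 = false.
Unit clause (z2) forces z2 = true.
Unit clause (NOT z7) forces z7 = false.
Unit clause (NOT z4) forces z4 = false.
Unit clause (z1) forces z1 = true.
But (NOT z1) is also a unit clause — contradiction.
So every satisfying assignment has z3 = False.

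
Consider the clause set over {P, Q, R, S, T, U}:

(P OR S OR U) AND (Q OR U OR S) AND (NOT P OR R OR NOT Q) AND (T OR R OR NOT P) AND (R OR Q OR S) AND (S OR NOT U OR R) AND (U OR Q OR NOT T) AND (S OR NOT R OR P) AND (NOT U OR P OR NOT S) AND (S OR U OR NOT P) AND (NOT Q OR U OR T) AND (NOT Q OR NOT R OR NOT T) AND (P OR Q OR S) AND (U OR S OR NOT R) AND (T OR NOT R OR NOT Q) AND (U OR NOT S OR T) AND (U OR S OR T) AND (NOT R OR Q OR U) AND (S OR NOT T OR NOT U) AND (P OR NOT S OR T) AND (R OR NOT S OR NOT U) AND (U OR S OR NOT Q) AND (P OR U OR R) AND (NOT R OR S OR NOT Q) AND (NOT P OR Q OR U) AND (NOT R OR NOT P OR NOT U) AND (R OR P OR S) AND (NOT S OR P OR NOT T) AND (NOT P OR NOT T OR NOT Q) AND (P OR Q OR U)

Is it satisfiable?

Try P = true.
Try R = true.
(NOT U) alone gives U = false.
(S) alone gives S = true.
(T) alone gives T = true.
(Q) alone gives Q = true.
But (NOT Q) is also a unit clause — contradiction.
That branch fails; take R = false instead.
(NOT Q) alone gives Q = false.
(T) alone gives T = true.
(S) alone gives S = true.
(U) alone gives U = true.
But (NOT U) is also a unit clause — contradiction.
Both values of R lead to a conflict.
That branch fails; take P = false instead.
Try S = true.
(NOT U) alone gives U = false.
(T) alone gives T = true.
But (NOT T) is also a unit clause — contradiction.
That branch fails; take S = false instead.
(U) alone gives U = true.
(R) alone gives R = true.
But (NOT R) is also a unit clause — contradiction.
Both values of S lead to a conflict.
Both values of P lead to a conflict.
No assignment satisfies every clause.

Unsatisfiable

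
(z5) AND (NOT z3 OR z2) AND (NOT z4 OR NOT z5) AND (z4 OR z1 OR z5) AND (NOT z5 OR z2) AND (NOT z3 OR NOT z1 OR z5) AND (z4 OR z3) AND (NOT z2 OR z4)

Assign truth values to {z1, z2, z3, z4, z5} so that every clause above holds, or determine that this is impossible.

(z5) alone gives z5 = true.
(NOT z4) alone gives z4 = false.
(z2) alone gives z2 = true.
But (NOT z2) is also a unit clause — contradiction.

UNSATISFIABLE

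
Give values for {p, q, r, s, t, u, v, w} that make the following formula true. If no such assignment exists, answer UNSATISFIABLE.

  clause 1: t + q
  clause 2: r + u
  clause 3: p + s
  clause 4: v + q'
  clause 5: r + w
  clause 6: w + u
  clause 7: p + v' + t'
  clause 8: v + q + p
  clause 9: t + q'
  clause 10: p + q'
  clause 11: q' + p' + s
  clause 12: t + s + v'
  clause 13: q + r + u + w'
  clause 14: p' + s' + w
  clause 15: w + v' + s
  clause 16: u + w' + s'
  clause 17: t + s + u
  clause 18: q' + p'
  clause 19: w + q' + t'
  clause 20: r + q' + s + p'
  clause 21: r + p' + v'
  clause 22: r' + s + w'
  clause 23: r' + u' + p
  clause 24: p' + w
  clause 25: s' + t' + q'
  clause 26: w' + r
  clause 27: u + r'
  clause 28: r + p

p: 1; q: 0; r: 1; s: 1; t: 1; u: 1; v: 1; w: 1

Branch on t: set t = 1.
Branch on r: set r = 1.
Unit clause (u) forces u = 1.
Unit clause (p) forces p = 1.
Unit clause (q') forces q = 0.
Unit clause (w) forces w = 1.
Unit clause (s) forces s = 1.
All clauses hold; v can take either value.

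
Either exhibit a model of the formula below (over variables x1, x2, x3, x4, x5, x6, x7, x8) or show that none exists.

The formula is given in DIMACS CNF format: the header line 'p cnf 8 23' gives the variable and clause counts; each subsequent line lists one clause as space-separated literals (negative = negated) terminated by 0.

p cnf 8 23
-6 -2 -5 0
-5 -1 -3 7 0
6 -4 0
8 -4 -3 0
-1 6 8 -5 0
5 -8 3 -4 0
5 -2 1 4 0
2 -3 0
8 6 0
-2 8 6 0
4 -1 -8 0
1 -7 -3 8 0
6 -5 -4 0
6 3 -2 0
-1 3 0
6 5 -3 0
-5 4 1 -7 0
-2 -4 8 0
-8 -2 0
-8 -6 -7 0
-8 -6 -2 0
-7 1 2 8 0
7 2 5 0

x1: False; x2: False; x3: False; x4: False; x5: True; x6: True; x7: False; x8: False

Branch on x6: set x6 = True.
Branch on x2: set x2 = False.
Unit clause (¬x3) forces x3 = False.
Unit clause (¬x1) forces x1 = False.
Branch on x8: set x8 = False.
Unit clause (¬x7) forces x7 = False.
Unit clause (x5) forces x5 = True.
Every clause is now satisfied; x4 is unconstrained.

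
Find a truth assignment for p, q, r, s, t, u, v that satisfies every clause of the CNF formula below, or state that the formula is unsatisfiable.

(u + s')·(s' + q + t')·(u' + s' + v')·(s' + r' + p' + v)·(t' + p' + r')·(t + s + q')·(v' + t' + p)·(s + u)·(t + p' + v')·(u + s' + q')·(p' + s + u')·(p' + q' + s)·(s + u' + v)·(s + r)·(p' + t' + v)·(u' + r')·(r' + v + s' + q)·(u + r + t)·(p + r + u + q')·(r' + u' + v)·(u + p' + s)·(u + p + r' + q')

p ↦ 1,  q ↦ 0,  r ↦ 0,  s ↦ 1,  t ↦ 0,  u ↦ 1,  v ↦ 0

Try u = 1.
From the singleton clause (r'), r = 0.
From the singleton clause (s), s = 1.
From the singleton clause (v'), v = 0.
Try q = 0.
From the singleton clause (t'), t = 0.
No clause remains; p is free.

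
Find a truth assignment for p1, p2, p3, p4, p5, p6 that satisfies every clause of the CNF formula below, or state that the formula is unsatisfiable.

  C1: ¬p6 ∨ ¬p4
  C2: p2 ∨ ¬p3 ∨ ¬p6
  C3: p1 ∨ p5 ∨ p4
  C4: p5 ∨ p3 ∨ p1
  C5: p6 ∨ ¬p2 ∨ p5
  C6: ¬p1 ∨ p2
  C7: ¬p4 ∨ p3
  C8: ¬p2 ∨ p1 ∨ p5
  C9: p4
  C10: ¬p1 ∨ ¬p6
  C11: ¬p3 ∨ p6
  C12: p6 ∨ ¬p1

(p4) alone gives p4 = True.
(¬p6) alone gives p6 = False.
(p3) alone gives p3 = True.
That conflicts with the unit clause (¬p3).

UNSATISFIABLE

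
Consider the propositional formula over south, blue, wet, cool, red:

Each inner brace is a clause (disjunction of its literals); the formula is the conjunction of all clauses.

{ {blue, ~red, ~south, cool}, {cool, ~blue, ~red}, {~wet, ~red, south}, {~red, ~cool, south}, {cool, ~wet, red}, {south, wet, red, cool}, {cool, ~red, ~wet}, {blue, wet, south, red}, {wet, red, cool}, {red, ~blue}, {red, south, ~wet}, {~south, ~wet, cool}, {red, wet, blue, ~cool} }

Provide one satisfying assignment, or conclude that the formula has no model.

Branch on red: set red = 1.
Branch on cool: set cool = 1.
Unit clause (south) forces south = 1.
All clauses hold; blue, wet can take either value.

south ↦ 1, blue ↦ 1, wet ↦ 0, cool ↦ 1, red ↦ 1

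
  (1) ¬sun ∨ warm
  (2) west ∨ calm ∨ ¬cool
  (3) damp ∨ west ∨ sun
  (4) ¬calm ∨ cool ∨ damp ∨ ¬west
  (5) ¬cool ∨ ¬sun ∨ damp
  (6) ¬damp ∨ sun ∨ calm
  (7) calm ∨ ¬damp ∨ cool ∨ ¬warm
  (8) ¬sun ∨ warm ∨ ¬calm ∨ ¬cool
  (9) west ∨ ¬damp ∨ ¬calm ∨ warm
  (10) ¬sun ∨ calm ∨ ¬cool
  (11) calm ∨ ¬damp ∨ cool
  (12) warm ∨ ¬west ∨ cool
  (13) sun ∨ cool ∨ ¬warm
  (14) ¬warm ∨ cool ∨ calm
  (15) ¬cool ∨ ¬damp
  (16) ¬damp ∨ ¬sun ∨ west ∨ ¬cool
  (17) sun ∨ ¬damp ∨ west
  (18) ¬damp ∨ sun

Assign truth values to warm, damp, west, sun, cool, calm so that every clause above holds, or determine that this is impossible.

Case sun = True:
From the singleton clause (warm), warm = True.
Case cool = False:
From the singleton clause (calm), calm = True.
Case damp = True:
No clause remains; west is free.

warm=True; damp=True; west=True; sun=True; cool=False; calm=True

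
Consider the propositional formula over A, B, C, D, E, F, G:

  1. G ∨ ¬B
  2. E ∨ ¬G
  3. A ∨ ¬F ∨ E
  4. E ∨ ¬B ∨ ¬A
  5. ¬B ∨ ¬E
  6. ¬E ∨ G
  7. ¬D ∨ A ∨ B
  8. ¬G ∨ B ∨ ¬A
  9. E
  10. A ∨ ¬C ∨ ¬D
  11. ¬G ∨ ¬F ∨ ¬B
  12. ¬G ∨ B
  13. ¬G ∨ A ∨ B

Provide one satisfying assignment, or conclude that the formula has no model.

(E) alone gives E = True.
(¬B) alone gives B = False.
(G) alone gives G = True.
But (¬G) is also a unit clause — contradiction.

UNSATISFIABLE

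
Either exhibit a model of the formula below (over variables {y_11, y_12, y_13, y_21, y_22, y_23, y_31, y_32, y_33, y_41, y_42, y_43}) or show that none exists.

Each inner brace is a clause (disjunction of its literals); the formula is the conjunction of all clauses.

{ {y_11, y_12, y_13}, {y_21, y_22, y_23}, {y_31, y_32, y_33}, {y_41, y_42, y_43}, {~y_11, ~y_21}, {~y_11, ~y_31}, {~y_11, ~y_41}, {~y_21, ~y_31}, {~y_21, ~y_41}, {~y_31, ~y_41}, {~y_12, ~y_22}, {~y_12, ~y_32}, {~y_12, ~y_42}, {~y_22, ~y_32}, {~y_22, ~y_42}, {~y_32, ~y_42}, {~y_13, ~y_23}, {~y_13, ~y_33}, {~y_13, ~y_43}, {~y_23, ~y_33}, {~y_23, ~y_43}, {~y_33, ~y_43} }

UNSATISFIABLE

Try y_11 = 0.
Try y_12 = 1.
The clause (~y_22) is unit, so y_22 = 0.
The clause (~y_32) is unit, so y_32 = 0.
The clause (~y_42) is unit, so y_42 = 0.
Try y_21 = 1.
The clause (~y_31) is unit, so y_31 = 0.
The clause (y_33) is unit, so y_33 = 1.
The clause (~y_41) is unit, so y_41 = 0.
The clause (y_43) is unit, so y_43 = 1.
But (~y_43) is also a unit clause — contradiction.
That branch fails; take y_21 = 0 instead.
The clause (y_23) is unit, so y_23 = 1.
The clause (~y_13) is unit, so y_13 = 0.
The clause (~y_33) is unit, so y_33 = 0.
The clause (y_31) is unit, so y_31 = 1.
The clause (~y_41) is unit, so y_41 = 0.
The clause (y_43) is unit, so y_43 = 1.
But (~y_43) is also a unit clause — contradiction.
Both values of y_21 lead to a conflict.
That branch fails; take y_12 = 0 instead.
The clause (y_13) is unit, so y_13 = 1.
The clause (~y_23) is unit, so y_23 = 0.
The clause (~y_33) is unit, so y_33 = 0.
The clause (~y_43) is unit, so y_43 = 0.
Try y_21 = 1.
The clause (~y_31) is unit, so y_31 = 0.
The clause (y_32) is unit, so y_32 = 1.
The clause (~y_41) is unit, so y_41 = 0.
The clause (y_42) is unit, so y_42 = 1.
But (~y_42) is also a unit clause — contradiction.
That branch fails; take y_21 = 0 instead.
The clause (y_22) is unit, so y_22 = 1.
The clause (~y_32) is unit, so y_32 = 0.
The clause (y_31) is unit, so y_31 = 1.
The clause (~y_41) is unit, so y_41 = 0.
The clause (y_42) is unit, so y_42 = 1.
But (~y_42) is also a unit clause — contradiction.
Both values of y_21 lead to a conflict.
Both values of y_12 lead to a conflict.
That branch fails; take y_11 = 1 instead.
The clause (~y_21) is unit, so y_21 = 0.
The clause (~y_31) is unit, so y_31 = 0.
The clause (~y_41) is unit, so y_41 = 0.
Try y_22 = 1.
The clause (~y_12) is unit, so y_12 = 0.
The clause (~y_32) is unit, so y_32 = 0.
The clause (y_33) is unit, so y_33 = 1.
The clause (~y_42) is unit, so y_42 = 0.
The clause (y_43) is unit, so y_43 = 1.
But (~y_43) is also a unit clause — contradiction.
That branch fails; take y_22 = 0 instead.
The clause (y_23) is unit, so y_23 = 1.
The clause (~y_13) is unit, so y_13 = 0.
The clause (~y_33) is unit, so y_33 = 0.
The clause (y_32) is unit, so y_32 = 1.
The clause (~y_12) is unit, so y_12 = 0.
The clause (~y_42) is unit, so y_42 = 0.
The clause (y_43) is unit, so y_43 = 1.
But (~y_43) is also a unit clause — contradiction.
Both values of y_22 lead to a conflict.
Both values of y_11 lead to a conflict.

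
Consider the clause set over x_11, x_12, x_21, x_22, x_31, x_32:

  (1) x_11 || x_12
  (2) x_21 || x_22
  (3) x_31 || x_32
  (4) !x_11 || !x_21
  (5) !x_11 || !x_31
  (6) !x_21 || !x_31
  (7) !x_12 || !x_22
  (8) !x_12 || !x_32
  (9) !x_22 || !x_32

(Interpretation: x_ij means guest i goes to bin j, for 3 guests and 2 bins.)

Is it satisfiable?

No, unsatisfiable

Branch on x_11: set x_11 = true.
The clause (!x_21) is unit, so x_21 = false.
The clause (x_22) is unit, so x_22 = true.
The clause (!x_31) is unit, so x_31 = false.
The clause (x_32) is unit, so x_32 = true.
That conflicts with the unit clause (!x_32).
Backtrack on x_11: now try x_11 = false.
The clause (x_12) is unit, so x_12 = true.
The clause (!x_22) is unit, so x_22 = false.
The clause (x_21) is unit, so x_21 = true.
The clause (!x_31) is unit, so x_31 = false.
The clause (x_32) is unit, so x_32 = true.
That conflicts with the unit clause (!x_32).
Neither x_11 = true nor x_11 = false works.
No assignment satisfies every clause.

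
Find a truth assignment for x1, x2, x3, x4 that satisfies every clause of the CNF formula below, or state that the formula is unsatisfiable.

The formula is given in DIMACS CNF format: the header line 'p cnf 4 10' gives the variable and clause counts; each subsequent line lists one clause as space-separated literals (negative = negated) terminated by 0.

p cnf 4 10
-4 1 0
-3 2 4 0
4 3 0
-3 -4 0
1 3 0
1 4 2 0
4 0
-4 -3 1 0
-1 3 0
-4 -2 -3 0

UNSATISFIABLE

The clause (x4) is unit, so x4 = True.
The clause (x1) is unit, so x1 = True.
The clause (¬x3) is unit, so x3 = False.
That conflicts with the unit clause (x3).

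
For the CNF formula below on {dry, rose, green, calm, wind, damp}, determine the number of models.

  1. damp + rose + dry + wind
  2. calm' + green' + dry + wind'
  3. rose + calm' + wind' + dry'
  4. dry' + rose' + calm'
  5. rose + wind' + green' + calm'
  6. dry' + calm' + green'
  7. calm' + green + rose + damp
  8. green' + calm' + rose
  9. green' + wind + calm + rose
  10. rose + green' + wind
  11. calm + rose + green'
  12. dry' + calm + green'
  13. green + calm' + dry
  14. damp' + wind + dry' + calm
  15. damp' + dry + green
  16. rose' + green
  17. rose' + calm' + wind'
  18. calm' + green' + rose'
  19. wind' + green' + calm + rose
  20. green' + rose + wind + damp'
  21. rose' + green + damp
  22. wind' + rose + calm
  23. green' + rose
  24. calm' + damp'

5

There are 2^6 = 64 truth assignments over (dry, rose, green, calm, wind, damp).
Split on wind. With wind = 1, the clauses containing wind are satisfied and wind' drops from the rest; 2 of the 2^5 = 32 assignments to the other variables satisfy what remains.
With wind = 0, by the same count on the reduced clause set, 3 assignments work.
(One model: dry=F, rose=T, green=T, calm=F, wind=F, damp=F.)
Total: 2 + 3 = 5.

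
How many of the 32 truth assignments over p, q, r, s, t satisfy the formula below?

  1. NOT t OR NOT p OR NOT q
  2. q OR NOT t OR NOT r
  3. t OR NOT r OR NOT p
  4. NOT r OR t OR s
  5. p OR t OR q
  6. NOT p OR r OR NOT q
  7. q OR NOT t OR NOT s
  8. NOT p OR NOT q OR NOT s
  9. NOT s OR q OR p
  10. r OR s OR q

There are 2^5 = 32 truth assignments over (p, q, r, s, t).
Split on r. With r = true, the clauses containing r are satisfied and NOT r drops from the rest; 3 of the 2^4 = 16 assignments to the other variables satisfy what remains.
With r = false, by the same count on the reduced clause set, 5 assignments work.
Total: 3 + 5 = 8.

8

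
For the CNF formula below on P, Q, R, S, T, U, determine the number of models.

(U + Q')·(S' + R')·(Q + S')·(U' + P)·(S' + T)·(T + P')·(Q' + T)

There are 2^6 = 64 truth assignments over (P, Q, R, S, T, U).
Split on R. With R = 1, the clauses containing R are satisfied and R' drops from the rest; 5 of the 2^5 = 32 assignments to the other variables satisfy what remains.
With R = 0, by the same count on the reduced clause set, 6 assignments work.
Total: 5 + 6 = 11.

11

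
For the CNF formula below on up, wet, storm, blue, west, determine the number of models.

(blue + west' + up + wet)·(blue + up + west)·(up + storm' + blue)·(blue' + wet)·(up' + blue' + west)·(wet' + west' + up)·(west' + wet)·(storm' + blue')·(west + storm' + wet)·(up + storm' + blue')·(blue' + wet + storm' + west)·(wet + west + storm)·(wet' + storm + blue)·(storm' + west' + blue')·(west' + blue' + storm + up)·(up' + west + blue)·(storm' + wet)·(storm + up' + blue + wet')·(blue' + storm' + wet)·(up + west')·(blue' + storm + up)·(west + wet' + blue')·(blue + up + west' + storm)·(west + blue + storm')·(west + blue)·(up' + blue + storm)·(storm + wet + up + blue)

There are 2^5 = 32 truth assignments over (up, wet, storm, blue, west).
Split on west. With west = 1, the clauses containing west are satisfied and west' drops from the rest; 2 of the 2^4 = 16 assignments to the other variables satisfy what remains.
With west = 0, by the same count on the reduced clause set, 0 assignments work.
Total: 2 + 0 = 2.

2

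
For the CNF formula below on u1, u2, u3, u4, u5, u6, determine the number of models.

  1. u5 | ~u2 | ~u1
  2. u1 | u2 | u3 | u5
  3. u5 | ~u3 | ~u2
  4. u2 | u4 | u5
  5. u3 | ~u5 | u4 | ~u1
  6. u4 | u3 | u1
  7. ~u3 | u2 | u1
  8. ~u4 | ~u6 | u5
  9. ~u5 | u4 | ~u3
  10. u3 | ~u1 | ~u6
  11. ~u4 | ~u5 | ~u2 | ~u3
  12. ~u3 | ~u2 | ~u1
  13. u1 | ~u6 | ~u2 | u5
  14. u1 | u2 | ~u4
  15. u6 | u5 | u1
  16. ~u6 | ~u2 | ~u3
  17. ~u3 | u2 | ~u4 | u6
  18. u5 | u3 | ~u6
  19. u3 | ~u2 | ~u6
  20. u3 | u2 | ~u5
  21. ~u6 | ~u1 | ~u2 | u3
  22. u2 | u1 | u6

4

There are 2^6 = 64 truth assignments over (u1, u2, u3, u4, u5, u6).
Split on u5. With u5 = 1, the clauses containing u5 are satisfied and ~u5 drops from the rest; 3 of the 2^5 = 32 assignments to the other variables satisfy what remains.
With u5 = 0, by the same count on the reduced clause set, 1 assignment works.
Total: 3 + 1 = 4.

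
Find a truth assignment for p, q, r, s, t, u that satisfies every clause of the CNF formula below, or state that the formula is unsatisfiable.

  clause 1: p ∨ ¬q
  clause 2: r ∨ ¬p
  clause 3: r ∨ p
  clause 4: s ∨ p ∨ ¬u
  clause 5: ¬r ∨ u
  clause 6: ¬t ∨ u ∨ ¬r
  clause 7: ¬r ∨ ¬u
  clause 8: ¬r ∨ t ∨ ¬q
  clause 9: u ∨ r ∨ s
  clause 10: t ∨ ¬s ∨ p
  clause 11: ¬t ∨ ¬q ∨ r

Branch on p: set p = True.
From the singleton clause (r), r = True.
From the singleton clause (u), u = True.
That conflicts with the unit clause (¬u).
So p must be the other value — set p = False.
From the singleton clause (¬q), q = False.
From the singleton clause (r), r = True.
From the singleton clause (u), u = True.
That conflicts with the unit clause (¬u).
Neither p = True nor p = False works.

UNSATISFIABLE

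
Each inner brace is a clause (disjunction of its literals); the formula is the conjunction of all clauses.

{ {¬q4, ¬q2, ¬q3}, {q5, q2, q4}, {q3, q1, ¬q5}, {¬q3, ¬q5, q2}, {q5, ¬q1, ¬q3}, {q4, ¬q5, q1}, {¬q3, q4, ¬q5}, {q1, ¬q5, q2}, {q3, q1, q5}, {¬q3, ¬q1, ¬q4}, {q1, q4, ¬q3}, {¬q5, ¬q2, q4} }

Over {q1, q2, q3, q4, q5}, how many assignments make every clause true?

There are 2^5 = 32 truth assignments over (q1, q2, q3, q4, q5).
Split on q1. With q1 = True, the clauses containing q1 are satisfied and ¬q1 drops from the rest; 6 of the 2^4 = 16 assignments to the other variables satisfy what remains.
With q1 = False, by the same count on the reduced clause set, 1 assignment works.
Total: 6 + 1 = 7.

7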